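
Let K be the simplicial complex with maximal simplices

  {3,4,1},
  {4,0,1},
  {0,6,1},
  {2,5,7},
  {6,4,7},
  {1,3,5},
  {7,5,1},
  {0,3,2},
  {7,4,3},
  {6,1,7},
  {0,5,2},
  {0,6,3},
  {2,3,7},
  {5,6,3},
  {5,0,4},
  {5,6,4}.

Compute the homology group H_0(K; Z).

H_0 ≅ Z.

Take the total order 0 < 1 < 2 < 3 < 4 < 5 < 6 < 7 on the vertex set. Then K (dimension 2) consists of the simplices:

  0-simplices (8): [0], [1], [2], [3], [4], [5], [6], [7]
  1-simplices (24): (24 of them)
  2-simplices (16): [0,1,4], [0,1,6], [0,2,3], [0,2,5], [0,3,6], [0,4,5], [1,3,4], [1,3,5], [1,5,7], [1,6,7], [2,3,7], [2,5,7], [3,4,7], [3,5,6], [4,5,6], [4,6,7]

Hence C_0 ≅ Z^8, C_1 ≅ Z^24, C_2 ≅ Z^16.

∂_1: C_1 → C_0 maps an edge to its endpoints' difference, ∂[p,q] = q − p. For instance
  ∂[3,4] = [4] − [3].
The resulting 8×24 matrix has rank 7, and its Smith normal form has invariant factors (1,1,1,1,1,1,1).

∂_2: C_2 → C_1 acts by ∂[p,q,r] = [q,r] − [p,r] + [p,q]. For instance
  ∂[0,1,4] = [1,4] − [0,4] + [0,1],
  ∂[1,3,5] = [3,5] − [1,5] + [1,3].
As a 24×16 matrix over Z this has rank 15, with invariant factors (1,1,1,1,1,1,1,1,1,1,1,1,1,1,1).

From H_k ≅ ker(∂_k) / im(∂_{k+1}) we obtain:

  H_0: rank C_0 − rank ∂_1 = 8 − 7 = 1, and the invariant factors of ∂_1 are all 1, so H_0 = Z.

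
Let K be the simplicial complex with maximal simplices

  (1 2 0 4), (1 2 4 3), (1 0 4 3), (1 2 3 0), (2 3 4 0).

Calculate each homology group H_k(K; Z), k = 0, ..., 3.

Take the total order 0 < 1 < 2 < 3 < 4 on the vertex set. Then K (dimension 3) consists of the simplices:

  0-simplices (5): [0], [1], [2], [3], [4]
  1-simplices (10): [0,1], [0,2], [0,3], [0,4], [1,2], [1,3], [1,4], [2,3], [2,4], [3,4]
  2-simplices (10): [0,1,2], [0,1,3], [0,1,4], [0,2,3], [0,2,4], [0,3,4], [1,2,3], [1,2,4], [1,3,4], [2,3,4]
  3-simplices (5): [0,1,2,3], [0,1,2,4], [0,1,3,4], [0,2,3,4], [1,2,3,4]

so the chain groups are C_0 ≅ Z^5, C_1 ≅ Z^10, C_2 ≅ Z^10, C_3 ≅ Z^5.

Boundary ∂_1: C_1 → C_0 is given by ∂[p,q] = [q] − [p].
The 5×10 boundary matrix has rank 4 and Smith normal form diag(1,1,1,1).

∂_2: C_2 → C_1 maps a triangle to the signed sum of its edges. For instance
  ∂[0,1,2] = [1,2] − [0,2] + [0,1],
  ∂[1,2,3] = [2,3] − [1,3] + [1,2].
The resulting 10×10 matrix has rank 6, and its Smith normal form has invariant factors (1,1,1,1,1,1).

The boundary map ∂_3: C_3 → C_2 sends each 3-simplex σ to the alternating sum Σ_i (−1)^i (σ with its i-th vertex removed). For instance
  ∂[0,2,3,4] = [2,3,4] − [0,3,4] + [0,2,4] − [0,2,3],
  ∂[0,1,2,4] = [1,2,4] − [0,2,4] + [0,1,4] − [0,1,2].
As a 10×5 matrix over Z this has rank 4, with invariant factors (1,1,1,1).

Reading off H_k = ker ∂_k / im ∂_{k+1}:

  H_0: rank C_0 − rank ∂_1 = 5 − 4 = 1, and the invariant factors of ∂_1 are all 1, so H_0 = Z.
  H_1: rank ker ∂_1 − rank ∂_2 = (10 − 4) − 6 = 0, and the invariant factors of ∂_2 are all 1, so H_1 = 0.
  H_2: rank ker ∂_2 − rank ∂_3 = (10 − 6) − 4 = 0, and the invariant factors of ∂_3 are all 1, so H_2 = 0.
  H_3: rank ker ∂_3 − rank ∂_4 = (5 − 4) − 0 = 1, and there is no ∂_4, so H_3 = Z.

(K is a triangulation of the 3-sphere S^3.)

H_0 = Z,  H_1 = 0,  H_2 = 0,  H_3 = Z.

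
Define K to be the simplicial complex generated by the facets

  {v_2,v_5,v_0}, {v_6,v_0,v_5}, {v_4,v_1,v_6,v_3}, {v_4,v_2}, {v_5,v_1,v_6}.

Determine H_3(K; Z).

Fix the vertex order v_0 < v_1 < v_2 < v_3 < v_4 < v_5 < v_6 and write every simplex with vertices in increasing order. Then dim K = 3 and the simplices of K are:

  0-simplices (7): [v_0], [v_1], [v_2], [v_3], [v_4], [v_5], [v_6]
  1-simplices (13): [v_0,v_2], [v_0,v_5], [v_0,v_6], [v_1,v_3], [v_1,v_4], [v_1,v_5], [v_1,v_6], [v_2,v_4], [v_2,v_5], [v_3,v_4], [v_3,v_6], [v_4,v_6], [v_5,v_6]
  2-simplices (7): [v_0,v_2,v_5], [v_0,v_5,v_6], [v_1,v_3,v_4], [v_1,v_3,v_6], [v_1,v_4,v_6], [v_1,v_5,v_6], [v_3,v_4,v_6]
  3-simplices (1): [v_1,v_3,v_4,v_6]

Hence C_0 ≅ Z^7, C_1 ≅ Z^13, C_2 ≅ Z^7, C_3 ≅ Z^1.

Boundary ∂_1: C_1 → C_0 maps an edge to its endpoints' difference, ∂[p,q] = q − p. For instance
  ∂[v_1,v_3] = [v_3] − [v_1].
The resulting 7×13 matrix has rank 6, and its Smith normal form has invariant factors (1,1,1,1,1,1).

∂_2: C_2 → C_1 sends each 2-simplex [p,q,r] to [q,r] − [p,r] + [p,q]. For instance
  ∂[v_1,v_3,v_6] = [v_3,v_6] − [v_1,v_6] + [v_1,v_3],
  ∂[v_1,v_4,v_6] = [v_4,v_6] − [v_1,v_6] + [v_1,v_4].
The resulting 13×7 matrix has rank 6, and its Smith normal form has invariant factors (1,1,1,1,1,1).

Boundary ∂_3: C_3 → C_2 sends each 3-simplex σ to the alternating sum Σ_i (−1)^i (σ with its i-th vertex removed). For instance
  ∂[v_1,v_3,v_4,v_6] = [v_3,v_4,v_6] − [v_1,v_4,v_6] + [v_1,v_3,v_6] − [v_1,v_3,v_4].
This gives a 7×1 integer matrix of rank 1; reducing to Smith normal form yields diagonal entries (1).

Computing H_k = (kernel of ∂_k) / (image of ∂_{k+1}):

  H_3: rank ker ∂_3 − rank ∂_4 = (1 − 1) − 0 = 0, and there is no ∂_4, so H_3 = 0.

H_3 = 0.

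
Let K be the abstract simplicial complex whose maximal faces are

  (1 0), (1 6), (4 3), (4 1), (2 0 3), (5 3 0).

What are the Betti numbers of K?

Order the vertices as 0 < 1 < 2 < 3 < 4 < 5 < 6. Listing each simplex with vertices in this order, K has dimension 2 with simplices:

  0-simplices (7): [0], [1], [2], [3], [4], [5], [6]
  1-simplices (9): [0,1], [0,2], [0,3], [0,5], [1,4], [1,6], [2,3], [3,4], [3,5]
  2-simplices (2): [0,2,3], [0,3,5]

so the chain groups are C_0 ≅ Z^7, C_1 ≅ Z^9, C_2 ≅ Z^2.

The boundary map ∂_1: C_1 → C_0 is given by ∂[p,q] = [q] − [p]. For instance
  ∂[3,4] = [4] − [3].
The resulting 7×9 matrix has rank 6, and its Smith normal form has invariant factors (1,1,1,1,1,1).

The boundary map ∂_2: C_2 → C_1 acts by ∂[p,q,r] = [q,r] − [p,r] + [p,q]. For instance
  ∂[0,2,3] = [2,3] − [0,3] + [0,2],
  ∂[0,3,5] = [3,5] − [0,5] + [0,3].
This gives a 9×2 integer matrix of rank 2; reducing to Smith normal form yields diagonal entries (1,1).

From H_k ≅ ker(∂_k) / im(∂_{k+1}) we obtain:

  H_0: rank C_0 − rank ∂_1 = 7 − 6 = 1, and the invariant factors of ∂_1 are all 1, so H_0 ≅ Z.
  H_1: rank ker ∂_1 − rank ∂_2 = (9 − 6) − 2 = 1, and the invariant factors of ∂_2 are all 1, so H_1 ≅ Z.
  H_2: rank ker ∂_2 − rank ∂_3 = (2 − 2) − 0 = 0, and there is no ∂_3, so H_2 ≅ 0.

Hence the Betti numbers are b_0 = 1, b_1 = 1, b_2 = 0.

b_0 = 1, b_1 = 1, b_2 = 0.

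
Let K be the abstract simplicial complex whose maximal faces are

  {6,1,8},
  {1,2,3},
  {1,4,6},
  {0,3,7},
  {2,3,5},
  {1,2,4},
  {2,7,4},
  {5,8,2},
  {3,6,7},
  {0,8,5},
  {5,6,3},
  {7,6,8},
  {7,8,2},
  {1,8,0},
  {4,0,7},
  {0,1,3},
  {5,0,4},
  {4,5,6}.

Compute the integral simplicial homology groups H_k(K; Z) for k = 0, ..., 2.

H_0 ≅ Z,  H_1 ≅ Z^2,  H_2 ≅ Z.

We work with the vertex ordering 0 < 1 < 2 < 3 < 4 < 5 < 6 < 7 < 8. The simplices of K, each written with vertices in increasing order, are:

  0-simplices (9): [0], [1], [2], [3], [4], [5], [6], [7], [8]
  1-simplices (27): (27 of them)
  2-simplices (18): [0,1,3], [0,1,8], [0,3,7], [0,4,5], [0,4,7], [0,5,8], [1,2,3], [1,2,4], [1,4,6], [1,6,8], [2,3,5], [2,4,7], [2,5,8], [2,7,8], [3,5,6], [3,6,7], [4,5,6], [6,7,8]

Hence C_0 ≅ Z^9, C_1 ≅ Z^27, C_2 ≅ Z^18.

The boundary map ∂_1: C_1 → C_0 is given by ∂[p,q] = [q] − [p]. For instance
  ∂[5,6] = [6] − [5].
The 9×27 boundary matrix has rank 8 and Smith normal form diag(1,1,1,1,1,1,1,1).

Boundary ∂_2: C_2 → C_1 acts by ∂[p,q,r] = [q,r] − [p,r] + [p,q]. For instance
  ∂[0,1,3] = [1,3] − [0,3] + [0,1],
  ∂[0,4,7] = [4,7] − [0,7] + [0,4].
The 27×18 boundary matrix has rank 17 and Smith normal form diag(1,1,1,1,1,1,1,1,1,1,1,1,1,1,1,1,1).

Reading off H_k = ker ∂_k / im ∂_{k+1}:

  H_0: rank C_0 − rank ∂_1 = 9 − 8 = 1, and the invariant factors of ∂_1 are all 1, so H_0 = Z.
  H_1: rank ker ∂_1 − rank ∂_2 = (27 − 8) − 17 = 2, and the invariant factors of ∂_2 are all 1, so H_1 = Z^2.
  H_2: rank ker ∂_2 − rank ∂_3 = (18 − 17) − 0 = 1, and there is no ∂_3, so H_2 = Z.

(K is a triangulation of the torus T^2.)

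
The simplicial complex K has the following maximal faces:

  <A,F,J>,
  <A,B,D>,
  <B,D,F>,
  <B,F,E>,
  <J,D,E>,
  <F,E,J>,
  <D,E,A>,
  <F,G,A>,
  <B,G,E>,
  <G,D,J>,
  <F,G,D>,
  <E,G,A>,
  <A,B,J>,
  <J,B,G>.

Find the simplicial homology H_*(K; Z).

K has 7 vertices, 21 edges, 14 triangles.
rank ∂_0 = 0, rank ∂_1 = 6 ⇒ b_0 = 7 − 0 − 6 = 1; all invariant factors of ∂_1 are 1 so no torsion. So H_0 = Z.
rank ∂_1 = 6, rank ∂_2 = 13 ⇒ b_1 = 21 − 6 − 13 = 2; all invariant factors of ∂_2 are 1 so no torsion. So H_1 = Z^2.
rank ∂_2 = 13, rank ∂_3 = 0 ⇒ b_2 = 14 − 13 − 0 = 1. So H_2 = Z.

H_0 = Z,  H_1 = Z^2,  H_2 = Z.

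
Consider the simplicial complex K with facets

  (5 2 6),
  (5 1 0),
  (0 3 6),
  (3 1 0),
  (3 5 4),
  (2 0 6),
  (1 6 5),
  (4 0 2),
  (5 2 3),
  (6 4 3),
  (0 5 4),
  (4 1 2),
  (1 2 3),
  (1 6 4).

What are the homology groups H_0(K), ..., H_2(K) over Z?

We work with the vertex ordering 0 < 1 < 2 < 3 < 4 < 5 < 6. The simplices of K, each written with vertices in increasing order, are:

  0-simplices (7): [0], [1], [2], [3], [4], [5], [6]
  1-simplices (21): [0,1], [0,2], [0,3], [0,4], [0,5], [0,6], [1,2], [1,3], [1,4], [1,5], [1,6], [2,3], [2,4], [2,5], [2,6], [3,4], [3,5], [3,6], [4,5], [4,6], [5,6]
  2-simplices (14): [0,1,3], [0,1,5], [0,2,4], [0,2,6], [0,3,6], [0,4,5], [1,2,3], [1,2,4], [1,4,6], [1,5,6], [2,3,5], [2,5,6], [3,4,5], [3,4,6]

so the chain groups are C_0 ≅ Z^7, C_1 ≅ Z^21, C_2 ≅ Z^14.

The boundary map ∂_1: C_1 → C_0 is given by ∂[p,q] = [q] − [p].
The resulting 7×21 matrix has rank 6, and its Smith normal form has invariant factors (1,1,1,1,1,1).

Boundary ∂_2: C_2 → C_1 maps a triangle to the signed sum of its edges. For instance
  ∂[3,4,6] = [4,6] − [3,6] + [3,4],
  ∂[2,5,6] = [5,6] − [2,6] + [2,5].
As a 21×14 matrix over Z this has rank 13, with invariant factors (1,1,1,1,1,1,1,1,1,1,1,1,1).

Computing H_k = (kernel of ∂_k) / (image of ∂_{k+1}):

  H_0: rank C_0 − rank ∂_1 = 7 − 6 = 1, and the invariant factors of ∂_1 are all 1, so H_0 = Z.
  H_1: rank ker ∂_1 − rank ∂_2 = (21 − 6) − 13 = 2, and the invariant factors of ∂_2 are all 1, so H_1 = Z^2.
  H_2: rank ker ∂_2 − rank ∂_3 = (14 − 13) − 0 = 1, and there is no ∂_3, so H_2 = Z.

H_0 ≅ Z,  H_1 ≅ Z^2,  H_2 ≅ Z.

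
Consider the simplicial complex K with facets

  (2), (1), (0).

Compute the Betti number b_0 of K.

b_0 = 3.

Take the total order 0 < 1 < 2 on the vertex set. Then K (dimension 0) consists of the simplices:

  0-simplices (3): [0], [1], [2]

Hence C_0 ≅ Z^3.

From H_k ≅ ker(∂_k) / im(∂_{k+1}) we obtain:

  H_0: rank C_0 − rank ∂_1 = 3 − 0 = 3, and there is no ∂_1, so H_0 = Z^3.

Hence the Betti numbers are b_0 = 3.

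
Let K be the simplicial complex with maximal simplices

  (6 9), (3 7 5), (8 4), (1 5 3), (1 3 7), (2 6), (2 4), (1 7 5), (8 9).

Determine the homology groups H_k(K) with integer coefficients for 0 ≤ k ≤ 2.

H_0 = Z^2,  H_1 = Z,  H_2 = Z.

Order the vertices as 1 < 2 < 3 < 4 < 5 < 6 < 7 < 8 < 9. Listing each simplex with vertices in this order, K has dimension 2 with simplices:

  0-simplices (9): [1], [2], [3], [4], [5], [6], [7], [8], [9]
  1-simplices (11): [1,3], [1,5], [1,7], [2,4], [2,6], [3,5], [3,7], [4,8], [5,7], [6,9], [8,9]
  2-simplices (4): [1,3,5], [1,3,7], [1,5,7], [3,5,7]

giving chain groups C_0 ≅ Z^9, C_1 ≅ Z^11, C_2 ≅ Z^4.

Boundary ∂_1: C_1 → C_0 sends each edge [p,q] (with p < q) to q − p.
This gives a 9×11 integer matrix of rank 7; reducing to Smith normal form yields diagonal entries (1,1,1,1,1,1,1).

The boundary map ∂_2: C_2 → C_1 sends each 2-simplex [p,q,r] to [q,r] − [p,r] + [p,q]. For instance
  ∂[1,5,7] = [5,7] − [1,7] + [1,5],
  ∂[1,3,7] = [3,7] − [1,7] + [1,3].
The 11×4 boundary matrix has rank 3 and Smith normal form diag(1,1,1).

Reading off H_k = ker ∂_k / im ∂_{k+1}:

  H_0: rank C_0 − rank ∂_1 = 9 − 7 = 2, and the invariant factors of ∂_1 are all 1, so H_0 ≅ Z^2.
  H_1: rank ker ∂_1 − rank ∂_2 = (11 − 7) − 3 = 1, and the invariant factors of ∂_2 are all 1, so H_1 ≅ Z.
  H_2: rank ker ∂_2 − rank ∂_3 = (4 − 3) − 0 = 1, and there is no ∂_3, so H_2 ≅ Z.

As a check, the Euler characteristic is 9 − 11 + 4 = 2, which agrees with 2 − 1 + 1 = 2.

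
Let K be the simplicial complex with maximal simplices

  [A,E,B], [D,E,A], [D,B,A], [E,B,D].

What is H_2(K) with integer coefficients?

Take the total order A < B < D < E on the vertex set. Then K (dimension 2) consists of the simplices:

  0-simplices (4): A, B, D, E
  1-simplices (6): AB, AD, AE, BD, BE, DE
  2-simplices (4): ABD, ABE, ADE, BDE

giving chain groups C_0 ≅ Z^4, C_1 ≅ Z^6, C_2 ≅ Z^4.

Boundary ∂_1: C_1 → C_0 maps an edge to its endpoints' difference, ∂[p,q] = q − p. For instance
  ∂BE = E − B.
The resulting 4×6 matrix has rank 3, and its Smith normal form has invariant factors (1,1,1).

The boundary map ∂_2: C_2 → C_1 sends each 2-simplex [p,q,r] to [q,r] − [p,r] + [p,q]. For instance
  ∂ABD = BD − AD + AB,
  ∂ABE = BE − AE + AB.
The 6×4 boundary matrix has rank 3 and Smith normal form diag(1,1,1).

Reading off H_k = ker ∂_k / im ∂_{k+1}:

  H_2: rank ker ∂_2 − rank ∂_3 = (4 − 3) − 0 = 1, and there is no ∂_3, so H_2 ≅ Z.

(K is a triangulation of the 2-sphere S^2.)

H_2 = Z.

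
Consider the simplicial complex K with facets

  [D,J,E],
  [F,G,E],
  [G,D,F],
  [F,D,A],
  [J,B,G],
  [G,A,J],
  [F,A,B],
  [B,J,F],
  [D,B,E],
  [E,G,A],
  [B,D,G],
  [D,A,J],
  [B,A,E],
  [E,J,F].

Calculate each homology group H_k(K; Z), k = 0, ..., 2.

Take the total order A < B < D < E < F < G < J on the vertex set. Then K (dimension 2) consists of the simplices:

  0-simplices (7): A, B, D, E, F, G, J
  1-simplices (21): AB, AD, AE, AF, AG, AJ, BD, BE, BF, BG, BJ, DE, DF, DG, DJ, EF, EG, EJ, FG, FJ, GJ
  2-simplices (14): ABE, ABF, ADF, ADJ, AEG, AGJ, BDE, BDG, BFJ, BGJ, DEJ, DFG, EFG, EFJ

Hence C_0 ≅ Z^7, C_1 ≅ Z^21, C_2 ≅ Z^14.

Boundary ∂_1: C_1 → C_0 is given by ∂[p,q] = [q] − [p].
The 7×21 boundary matrix has rank 6 and Smith normal form diag(1,1,1,1,1,1).

Boundary ∂_2: C_2 → C_1 sends each 2-simplex [p,q,r] to [q,r] − [p,r] + [p,q]. For instance
  ∂AGJ = GJ − AJ + AG,
  ∂ABF = BF − AF + AB.
The 21×14 boundary matrix has rank 13 and Smith normal form diag(1,1,1,1,1,1,1,1,1,1,1,1,1).

From H_k ≅ ker(∂_k) / im(∂_{k+1}) we obtain:

  H_0: rank C_0 − rank ∂_1 = 7 − 6 = 1, and the invariant factors of ∂_1 are all 1, so H_0 ≅ Z.
  H_1: rank ker ∂_1 − rank ∂_2 = (21 − 6) − 13 = 2, and the invariant factors of ∂_2 are all 1, so H_1 ≅ Z^2.
  H_2: rank ker ∂_2 − rank ∂_3 = (14 − 13) − 0 = 1, and there is no ∂_3, so H_2 ≅ Z.

(K is a triangulation of the torus T^2.)

H_0 = Z,  H_1 = Z^2,  H_2 = Z.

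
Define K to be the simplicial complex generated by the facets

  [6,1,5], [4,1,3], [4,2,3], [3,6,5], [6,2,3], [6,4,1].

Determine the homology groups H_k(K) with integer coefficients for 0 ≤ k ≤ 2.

H_0 ≅ Z,  H_1 ≅ Z,  H_2 = 0.

We work with the vertex ordering 1 < 2 < 3 < 4 < 5 < 6. The simplices of K, each written with vertices in increasing order, are:

  0-simplices (6): [1], [2], [3], [4], [5], [6]
  1-simplices (12): [1,3], [1,4], [1,5], [1,6], [2,3], [2,4], [2,6], [3,4], [3,5], [3,6], [4,6], [5,6]
  2-simplices (6): [1,3,4], [1,4,6], [1,5,6], [2,3,4], [2,3,6], [3,5,6]

so the chain groups are C_0 ≅ Z^6, C_1 ≅ Z^12, C_2 ≅ Z^6.

The boundary map ∂_1: C_1 → C_0 sends each edge [p,q] (with p < q) to q − p.
The 6×12 boundary matrix has rank 5 and Smith normal form diag(1,1,1,1,1).

Boundary ∂_2: C_2 → C_1 sends each 2-simplex [p,q,r] to [q,r] − [p,r] + [p,q]. For instance
  ∂[1,5,6] = [5,6] − [1,6] + [1,5],
  ∂[2,3,4] = [3,4] − [2,4] + [2,3].
This gives a 12×6 integer matrix of rank 6; reducing to Smith normal form yields diagonal entries (1,1,1,1,1,1).

Now H_k = ker ∂_k / im ∂_{k+1}, so:

  H_0: rank C_0 − rank ∂_1 = 6 − 5 = 1, and the invariant factors of ∂_1 are all 1, so H_0 = Z.
  H_1: rank ker ∂_1 − rank ∂_2 = (12 − 5) − 6 = 1, and the invariant factors of ∂_2 are all 1, so H_1 = Z.
  H_2: rank ker ∂_2 − rank ∂_3 = (6 − 6) − 0 = 0, and there is no ∂_3, so H_2 = 0.

(K is a triangulation of the cylinder S^1 x I.)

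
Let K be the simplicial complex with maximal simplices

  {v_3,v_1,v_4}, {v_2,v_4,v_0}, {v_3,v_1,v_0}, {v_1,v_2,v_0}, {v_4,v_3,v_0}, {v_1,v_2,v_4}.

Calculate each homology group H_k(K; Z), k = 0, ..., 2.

Fix the vertex order v_0 < v_1 < v_2 < v_3 < v_4 and write every simplex with vertices in increasing order. Then dim K = 2 and the simplices of K are:

  0-simplices (5): [v_0], [v_1], [v_2], [v_3], [v_4]
  1-simplices (9): [v_0,v_1], [v_0,v_2], [v_0,v_3], [v_0,v_4], [v_1,v_2], [v_1,v_3], [v_1,v_4], [v_2,v_4], [v_3,v_4]
  2-simplices (6): [v_0,v_1,v_2], [v_0,v_1,v_3], [v_0,v_2,v_4], [v_0,v_3,v_4], [v_1,v_2,v_4], [v_1,v_3,v_4]

so the chain groups are C_0 ≅ Z^5, C_1 ≅ Z^9, C_2 ≅ Z^6.

Boundary ∂_1: C_1 → C_0 maps an edge to its endpoints' difference, ∂[p,q] = q − p.
This gives a 5×9 integer matrix of rank 4; reducing to Smith normal form yields diagonal entries (1,1,1,1).

Boundary ∂_2: C_2 → C_1 maps a triangle to the signed sum of its edges. For instance
  ∂[v_0,v_1,v_3] = [v_1,v_3] − [v_0,v_3] + [v_0,v_1],
  ∂[v_0,v_2,v_4] = [v_2,v_4] − [v_0,v_4] + [v_0,v_2].
As a 9×6 matrix over Z this has rank 5, with invariant factors (1,1,1,1,1).

Computing H_k = (kernel of ∂_k) / (image of ∂_{k+1}):

  H_0: rank C_0 − rank ∂_1 = 5 − 4 = 1, and the invariant factors of ∂_1 are all 1, so H_0 = Z.
  H_1: rank ker ∂_1 − rank ∂_2 = (9 − 4) − 5 = 0, and the invariant factors of ∂_2 are all 1, so H_1 = 0.
  H_2: rank ker ∂_2 − rank ∂_3 = (6 − 5) − 0 = 1, and there is no ∂_3, so H_2 = Z.

As a check, the Euler characteristic is 5 − 9 + 6 = 2, which agrees with 1 − 0 + 1 = 2.

H_0 ≅ Z,  H_1 = 0,  H_2 ≅ Z.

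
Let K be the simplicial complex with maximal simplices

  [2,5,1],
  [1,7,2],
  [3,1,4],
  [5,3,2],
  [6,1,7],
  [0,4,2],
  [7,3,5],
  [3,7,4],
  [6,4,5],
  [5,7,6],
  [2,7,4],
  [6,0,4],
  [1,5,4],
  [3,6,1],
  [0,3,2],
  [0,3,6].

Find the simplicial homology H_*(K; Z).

Order the vertices as 0 < 1 < 2 < 3 < 4 < 5 < 6 < 7. Listing each simplex with vertices in this order, K has dimension 2 with simplices:

  0-simplices (8): [0], [1], [2], [3], [4], [5], [6], [7]
  1-simplices (24): (24 of them)
  2-simplices (16): [0,2,3], [0,2,4], [0,3,6], [0,4,6], [1,2,5], [1,2,7], [1,3,4], [1,3,6], [1,4,5], [1,6,7], [2,3,5], [2,4,7], [3,4,7], [3,5,7], [4,5,6], [5,6,7]

giving chain groups C_0 ≅ Z^8, C_1 ≅ Z^24, C_2 ≅ Z^16.

Boundary ∂_1: C_1 → C_0 is given by ∂[p,q] = [q] − [p]. For instance
  ∂[3,5] = [5] − [3].
The resulting 8×24 matrix has rank 7, and its Smith normal form has invariant factors (1,1,1,1,1,1,1).

Boundary ∂_2: C_2 → C_1 maps a triangle to the signed sum of its edges. For instance
  ∂[5,6,7] = [6,7] − [5,7] + [5,6],
  ∂[1,2,7] = [2,7] − [1,7] + [1,2].
The 24×16 boundary matrix has rank 15 and Smith normal form diag(1,1,1,1,1,1,1,1,1,1,1,1,1,1,1).

Now H_k = ker ∂_k / im ∂_{k+1}, so:

  H_0: rank C_0 − rank ∂_1 = 8 − 7 = 1, and the invariant factors of ∂_1 are all 1, so H_0 = Z.
  H_1: rank ker ∂_1 − rank ∂_2 = (24 − 7) − 15 = 2, and the invariant factors of ∂_2 are all 1, so H_1 = Z^2.
  H_2: rank ker ∂_2 − rank ∂_3 = (16 − 15) − 0 = 1, and there is no ∂_3, so H_2 = Z.

(K is a triangulation of the torus T^2.)

H_0 ≅ Z,  H_1 ≅ Z^2,  H_2 ≅ Z.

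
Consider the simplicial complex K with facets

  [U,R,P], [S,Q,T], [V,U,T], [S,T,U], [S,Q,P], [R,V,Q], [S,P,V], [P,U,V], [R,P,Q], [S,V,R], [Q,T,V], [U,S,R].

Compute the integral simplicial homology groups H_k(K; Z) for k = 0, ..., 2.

We work with the vertex ordering P < Q < R < S < T < U < V. The simplices of K, each written with vertices in increasing order, are:

  0-simplices (7): P, Q, R, S, T, U, V
  1-simplices (18): PQ, PR, PS, PU, PV, QR, QS, QT, QV, RS, RU, RV, ST, SU, SV, TU, TV, UV
  2-simplices (12): PQR, PQS, PRU, PSV, PUV, QRV, QST, QTV, RSU, RSV, STU, TUV

so the chain groups are C_0 ≅ Z^7, C_1 ≅ Z^18, C_2 ≅ Z^12.

The boundary map ∂_1: C_1 → C_0 sends each edge [p,q] (with p < q) to q − p. For instance
  ∂QR = R − Q.
The 7×18 boundary matrix has rank 6 and Smith normal form diag(1,1,1,1,1,1).

The boundary map ∂_2: C_2 → C_1 acts by ∂[p,q,r] = [q,r] − [p,r] + [p,q]. For instance
  ∂STU = TU − SU + ST,
  ∂PQR = QR − PR + PQ.
The 18×12 boundary matrix has rank 12 and Smith normal form diag(1,1,1,1,1,1,1,1,1,1,1,2).

Now H_k = ker ∂_k / im ∂_{k+1}, so:

  H_0: rank C_0 − rank ∂_1 = 7 − 6 = 1, and the invariant factors of ∂_1 are all 1, so H_0 ≅ Z.
  H_1: rank ker ∂_1 − rank ∂_2 = (18 − 6) − 12 = 0, and ∂_2 has invariant factor 2 > 1, so H_1 ≅ Z/2.
  H_2: rank ker ∂_2 − rank ∂_3 = (12 − 12) − 0 = 0, and there is no ∂_3, so H_2 ≅ 0.

As a check, the Euler characteristic is 7 − 18 + 12 = 1, which agrees with 1 − 0 + 0 = 1.

H_0 = Z,  H_1 = Z/2,  H_2 = 0.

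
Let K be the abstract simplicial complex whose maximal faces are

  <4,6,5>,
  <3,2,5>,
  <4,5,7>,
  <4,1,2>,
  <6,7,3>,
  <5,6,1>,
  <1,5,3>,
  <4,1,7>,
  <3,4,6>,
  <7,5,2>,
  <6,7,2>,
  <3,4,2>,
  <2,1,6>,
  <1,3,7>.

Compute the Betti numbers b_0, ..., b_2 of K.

b_0 = 1, b_1 = 2, b_2 = 1.

We work with the vertex ordering 1 < 2 < 3 < 4 < 5 < 6 < 7. The simplices of K, each written with vertices in increasing order, are:

  0-simplices (7): [1], [2], [3], [4], [5], [6], [7]
  1-simplices (21): [1,2], [1,3], [1,4], [1,5], [1,6], [1,7], [2,3], [2,4], [2,5], [2,6], [2,7], [3,4], [3,5], [3,6], [3,7], [4,5], [4,6], [4,7], [5,6], [5,7], [6,7]
  2-simplices (14): [1,2,4], [1,2,6], [1,3,5], [1,3,7], [1,4,7], [1,5,6], [2,3,4], [2,3,5], [2,5,7], [2,6,7], [3,4,6], [3,6,7], [4,5,6], [4,5,7]

so the chain groups are C_0 ≅ Z^7, C_1 ≅ Z^21, C_2 ≅ Z^14.

The boundary map ∂_1: C_1 → C_0 maps an edge to its endpoints' difference, ∂[p,q] = q − p. For instance
  ∂[2,4] = [4] − [2].
The 7×21 boundary matrix has rank 6 and Smith normal form diag(1,1,1,1,1,1).

Boundary ∂_2: C_2 → C_1 sends each 2-simplex [p,q,r] to [q,r] − [p,r] + [p,q]. For instance
  ∂[2,3,4] = [3,4] − [2,4] + [2,3],
  ∂[1,2,4] = [2,4] − [1,4] + [1,2].
As a 21×14 matrix over Z this has rank 13, with invariant factors (1,1,1,1,1,1,1,1,1,1,1,1,1).

Reading off H_k = ker ∂_k / im ∂_{k+1}:

  H_0: rank C_0 − rank ∂_1 = 7 − 6 = 1, and the invariant factors of ∂_1 are all 1, so H_0 = Z.
  H_1: rank ker ∂_1 − rank ∂_2 = (21 − 6) − 13 = 2, and the invariant factors of ∂_2 are all 1, so H_1 = Z^2.
  H_2: rank ker ∂_2 − rank ∂_3 = (14 − 13) − 0 = 1, and there is no ∂_3, so H_2 = Z.

As a check, the Euler characteristic is 7 − 21 + 14 = 0, which agrees with 1 − 2 + 1 = 0.
(K is a triangulation of the torus T^2.)

Hence the Betti numbers are b_0 = 1, b_1 = 2, b_2 = 1.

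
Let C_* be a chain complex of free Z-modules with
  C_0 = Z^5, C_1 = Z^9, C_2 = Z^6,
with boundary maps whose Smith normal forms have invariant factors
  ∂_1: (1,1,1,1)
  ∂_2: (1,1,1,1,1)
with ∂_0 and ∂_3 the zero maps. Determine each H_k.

H_0 ≅ Z,  H_1 = 0,  H_2 ≅ Z.

H_0: b_0 = 5 − 0 − 4 = 1; torsion from ∂_1 factors > 1: none. So H_0 ≅ Z.
H_1: b_1 = 9 − 4 − 5 = 0; torsion from ∂_2 factors > 1: none. So H_1 ≅ 0.
H_2: b_2 = 6 − 5 − 0 = 1; torsion from ∂_3 factors > 1: none. So H_2 ≅ Z.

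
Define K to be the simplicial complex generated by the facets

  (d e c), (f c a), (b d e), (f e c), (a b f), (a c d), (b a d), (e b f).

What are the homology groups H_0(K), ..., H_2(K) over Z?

Take the total order a < b < c < d < e < f on the vertex set. Then K (dimension 2) consists of the simplices:

  0-simplices (6): a, b, c, d, e, f
  1-simplices (12): ab, ac, ad, af, bd, be, bf, cd, ce, cf, de, ef
  2-simplices (8): abd, abf, acd, acf, bde, bef, cde, cef

giving chain groups C_0 ≅ Z^6, C_1 ≅ Z^12, C_2 ≅ Z^8.

Boundary ∂_1: C_1 → C_0 maps an edge to its endpoints' difference, ∂[p,q] = q − p. For instance
  ∂ac = c − a.
This gives a 6×12 integer matrix of rank 5; reducing to Smith normal form yields diagonal entries (1,1,1,1,1).

The boundary map ∂_2: C_2 → C_1 sends each 2-simplex [p,q,r] to [q,r] − [p,r] + [p,q]. For instance
  ∂bde = de − be + bd,
  ∂acf = cf − af + ac.
This gives a 12×8 integer matrix of rank 7; reducing to Smith normal form yields diagonal entries (1,1,1,1,1,1,1).

Now H_k = ker ∂_k / im ∂_{k+1}, so:

  H_0: rank C_0 − rank ∂_1 = 6 − 5 = 1, and the invariant factors of ∂_1 are all 1, so H_0 = Z.
  H_1: rank ker ∂_1 − rank ∂_2 = (12 − 5) − 7 = 0, and the invariant factors of ∂_2 are all 1, so H_1 = 0.
  H_2: rank ker ∂_2 − rank ∂_3 = (8 − 7) − 0 = 1, and there is no ∂_3, so H_2 = Z.

H_0 ≅ Z,  H_1 = 0,  H_2 ≅ Z.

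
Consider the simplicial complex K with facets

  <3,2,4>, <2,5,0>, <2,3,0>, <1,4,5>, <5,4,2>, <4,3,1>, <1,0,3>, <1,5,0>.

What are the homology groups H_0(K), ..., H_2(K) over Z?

K has 6 vertices, 12 edges, 8 triangles.
rank ∂_0 = 0, rank ∂_1 = 5 ⇒ b_0 = 6 − 0 − 5 = 1; all invariant factors of ∂_1 are 1 so no torsion. So H_0 = Z.
rank ∂_1 = 5, rank ∂_2 = 7 ⇒ b_1 = 12 − 5 − 7 = 0; all invariant factors of ∂_2 are 1 so no torsion. So H_1 = 0.
rank ∂_2 = 7, rank ∂_3 = 0 ⇒ b_2 = 8 − 7 − 0 = 1. So H_2 = Z.

H_0 ≅ Z,  H_1 = 0,  H_2 ≅ Z.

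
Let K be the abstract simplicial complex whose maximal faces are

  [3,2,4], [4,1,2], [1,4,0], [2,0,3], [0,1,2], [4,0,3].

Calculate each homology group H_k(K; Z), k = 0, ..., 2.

H_0 = Z,  H_1 = 0,  H_2 = Z.

We work with the vertex ordering 0 < 1 < 2 < 3 < 4. The simplices of K, each written with vertices in increasing order, are:

  0-simplices (5): [0], [1], [2], [3], [4]
  1-simplices (9): [0,1], [0,2], [0,3], [0,4], [1,2], [1,4], [2,3], [2,4], [3,4]
  2-simplices (6): [0,1,2], [0,1,4], [0,2,3], [0,3,4], [1,2,4], [2,3,4]

so the chain groups are C_0 ≅ Z^5, C_1 ≅ Z^9, C_2 ≅ Z^6.

Boundary ∂_1: C_1 → C_0 sends each edge [p,q] (with p < q) to q − p. For instance
  ∂[1,2] = [2] − [1].
The resulting 5×9 matrix has rank 4, and its Smith normal form has invariant factors (1,1,1,1).

The boundary map ∂_2: C_2 → C_1 maps a triangle to the signed sum of its edges. For instance
  ∂[1,2,4] = [2,4] − [1,4] + [1,2],
  ∂[0,1,2] = [1,2] − [0,2] + [0,1].
The resulting 9×6 matrix has rank 5, and its Smith normal form has invariant factors (1,1,1,1,1).

From H_k ≅ ker(∂_k) / im(∂_{k+1}) we obtain:

  H_0: rank C_0 − rank ∂_1 = 5 − 4 = 1, and the invariant factors of ∂_1 are all 1, so H_0 = Z.
  H_1: rank ker ∂_1 − rank ∂_2 = (9 − 4) − 5 = 0, and the invariant factors of ∂_2 are all 1, so H_1 = 0.
  H_2: rank ker ∂_2 − rank ∂_3 = (6 − 5) − 0 = 1, and there is no ∂_3, so H_2 = Z.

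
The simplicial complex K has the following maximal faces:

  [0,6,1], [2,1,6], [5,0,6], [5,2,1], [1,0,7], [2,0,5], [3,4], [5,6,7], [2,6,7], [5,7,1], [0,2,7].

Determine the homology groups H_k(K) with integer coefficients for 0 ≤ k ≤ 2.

Take the total order 0 < 1 < 2 < 3 < 4 < 5 < 6 < 7 on the vertex set. Then K (dimension 2) consists of the simplices:

  0-simplices (8): [0], [1], [2], [3], [4], [5], [6], [7]
  1-simplices (16): [0,1], [0,2], [0,5], [0,6], [0,7], [1,2], [1,5], [1,6], [1,7], [2,5], [2,6], [2,7], [3,4], [5,6], [5,7], [6,7]
  2-simplices (10): [0,1,6], [0,1,7], [0,2,5], [0,2,7], [0,5,6], [1,2,5], [1,2,6], [1,5,7], [2,6,7], [5,6,7]

giving chain groups C_0 ≅ Z^8, C_1 ≅ Z^16, C_2 ≅ Z^10.

∂_1: C_1 → C_0 maps an edge to its endpoints' difference, ∂[p,q] = q − p. For instance
  ∂[0,6] = [6] − [0].
The resulting 8×16 matrix has rank 6, and its Smith normal form has invariant factors (1,1,1,1,1,1).

The boundary map ∂_2: C_2 → C_1 sends each 2-simplex [p,q,r] to [q,r] − [p,r] + [p,q]. For instance
  ∂[1,5,7] = [5,7] − [1,7] + [1,5],
  ∂[0,2,5] = [2,5] − [0,5] + [0,2].
The resulting 16×10 matrix has rank 10, and its Smith normal form has invariant factors (1,1,1,1,1,1,1,1,1,2).

Reading off H_k = ker ∂_k / im ∂_{k+1}:

  H_0: rank C_0 − rank ∂_1 = 8 − 6 = 2, and the invariant factors of ∂_1 are all 1, so H_0 ≅ Z^2.
  H_1: rank ker ∂_1 − rank ∂_2 = (16 − 6) − 10 = 0, and ∂_2 has invariant factor 2 > 1, so H_1 ≅ Z/2.
  H_2: rank ker ∂_2 − rank ∂_3 = (10 − 10) − 0 = 0, and there is no ∂_3, so H_2 ≅ 0.

H_0 ≅ Z^2,  H_1 ≅ Z/2,  H_2 = 0.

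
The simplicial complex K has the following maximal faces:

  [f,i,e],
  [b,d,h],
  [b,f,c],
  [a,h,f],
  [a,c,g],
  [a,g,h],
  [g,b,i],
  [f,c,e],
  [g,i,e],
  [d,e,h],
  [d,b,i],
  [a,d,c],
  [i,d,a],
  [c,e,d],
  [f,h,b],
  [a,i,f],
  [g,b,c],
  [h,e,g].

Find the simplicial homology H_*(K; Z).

Order the vertices as a < b < c < d < e < f < g < h < i. Listing each simplex with vertices in this order, K has dimension 2 with simplices:

  0-simplices (9): a, b, c, d, e, f, g, h, i
  1-simplices (27): ac, ad, af, ag, ah, ai, bc, bd, bf, bg, bh, bi, cd, ce, cf, cg, de, dh, di, ef, eg, eh, ei, fh, fi, gh, gi
  2-simplices (18): acd, acg, adi, afh, afi, agh, bcf, bcg, bdh, bdi, bfh, bgi, cde, cef, deh, efi, egh, egi

Hence C_0 ≅ Z^9, C_1 ≅ Z^27, C_2 ≅ Z^18.

∂_1: C_1 → C_0 is given by ∂[p,q] = [q] − [p].
This gives a 9×27 integer matrix of rank 8; reducing to Smith normal form yields diagonal entries (1,1,1,1,1,1,1,1).

Boundary ∂_2: C_2 → C_1 sends each 2-simplex [p,q,r] to [q,r] − [p,r] + [p,q]. For instance
  ∂egi = gi − ei + eg,
  ∂bcf = cf − bf + bc.
The resulting 27×18 matrix has rank 17, and its Smith normal form has invariant factors (1,1,1,1,1,1,1,1,1,1,1,1,1,1,1,1,1).

Reading off H_k = ker ∂_k / im ∂_{k+1}:

  H_0: rank C_0 − rank ∂_1 = 9 − 8 = 1, and the invariant factors of ∂_1 are all 1, so H_0 ≅ Z.
  H_1: rank ker ∂_1 − rank ∂_2 = (27 − 8) − 17 = 2, and the invariant factors of ∂_2 are all 1, so H_1 ≅ Z^2.
  H_2: rank ker ∂_2 − rank ∂_3 = (18 − 17) − 0 = 1, and there is no ∂_3, so H_2 ≅ Z.

As a check, the Euler characteristic is 9 − 27 + 18 = 0, which agrees with 1 − 2 + 1 = 0.
(K is a triangulation of the torus T^2.)

H_0 ≅ Z,  H_1 ≅ Z^2,  H_2 ≅ Z.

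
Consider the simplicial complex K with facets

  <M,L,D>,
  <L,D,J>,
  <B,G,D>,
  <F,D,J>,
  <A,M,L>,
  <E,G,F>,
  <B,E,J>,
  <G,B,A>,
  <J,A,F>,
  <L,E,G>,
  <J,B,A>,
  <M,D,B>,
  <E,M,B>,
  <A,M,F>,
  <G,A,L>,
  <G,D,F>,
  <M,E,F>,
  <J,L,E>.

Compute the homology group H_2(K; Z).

H_2 ≅ Z.

We work with the vertex ordering A < B < D < E < F < G < J < L < M. The simplices of K, each written with vertices in increasing order, are:

  0-simplices (9): A, B, D, E, F, G, J, L, M
  1-simplices (27): AB, AF, AG, AJ, AL, AM, BD, BE, BG, BJ, BM, DF, DG, DJ, DL, DM, EF, EG, EJ, EL, EM, FG, FJ, FM, GL, JL, LM
  2-simplices (18): ABG, ABJ, AFJ, AFM, AGL, ALM, BDG, BDM, BEJ, BEM, DFG, DFJ, DJL, DLM, EFG, EFM, EGL, EJL

giving chain groups C_0 ≅ Z^9, C_1 ≅ Z^27, C_2 ≅ Z^18.

∂_1: C_1 → C_0 sends each edge [p,q] (with p < q) to q − p. For instance
  ∂GL = L − G.
The resulting 9×27 matrix has rank 8, and its Smith normal form has invariant factors (1,1,1,1,1,1,1,1).

∂_2: C_2 → C_1 maps a triangle to the signed sum of its edges. For instance
  ∂DLM = LM − DM + DL,
  ∂ABJ = BJ − AJ + AB.
The 27×18 boundary matrix has rank 17 and Smith normal form diag(1,1,1,1,1,1,1,1,1,1,1,1,1,1,1,1,1).

Reading off H_k = ker ∂_k / im ∂_{k+1}:

  H_2: rank ker ∂_2 − rank ∂_3 = (18 − 17) − 0 = 1, and there is no ∂_3, so H_2 ≅ Z.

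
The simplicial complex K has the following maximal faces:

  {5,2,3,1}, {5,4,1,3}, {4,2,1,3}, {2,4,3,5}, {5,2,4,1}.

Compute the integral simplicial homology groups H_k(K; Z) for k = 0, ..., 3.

K has 5 vertices, 10 edges, 10 triangles, 5 3-simplices.
rank ∂_0 = 0, rank ∂_1 = 4 ⇒ b_0 = 5 − 0 − 4 = 1; all invariant factors of ∂_1 are 1 so no torsion. So H_0 ≅ Z.
rank ∂_1 = 4, rank ∂_2 = 6 ⇒ b_1 = 10 − 4 − 6 = 0; all invariant factors of ∂_2 are 1 so no torsion. So H_1 ≅ 0.
rank ∂_2 = 6, rank ∂_3 = 4 ⇒ b_2 = 10 − 6 − 4 = 0; all invariant factors of ∂_3 are 1 so no torsion. So H_2 ≅ 0.
rank ∂_3 = 4, rank ∂_4 = 0 ⇒ b_3 = 5 − 4 − 0 = 1. So H_3 ≅ Z.

H_0 = Z,  H_1 = 0,  H_2 = 0,  H_3 = Z.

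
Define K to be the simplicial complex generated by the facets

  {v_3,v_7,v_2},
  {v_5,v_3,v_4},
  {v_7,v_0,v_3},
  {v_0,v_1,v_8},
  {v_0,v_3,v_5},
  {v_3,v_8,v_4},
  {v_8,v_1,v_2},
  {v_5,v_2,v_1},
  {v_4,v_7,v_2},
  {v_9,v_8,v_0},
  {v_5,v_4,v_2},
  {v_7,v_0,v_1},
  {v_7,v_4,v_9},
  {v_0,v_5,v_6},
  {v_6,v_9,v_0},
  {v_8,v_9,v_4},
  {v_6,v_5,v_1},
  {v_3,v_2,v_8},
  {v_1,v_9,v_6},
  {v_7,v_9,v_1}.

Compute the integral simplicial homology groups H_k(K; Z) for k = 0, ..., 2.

H_0 = Z,  H_1 = Z ⊕ Z/2,  H_2 = 0.

We work with the vertex ordering v_0 < v_1 < v_2 < v_3 < v_4 < v_5 < v_6 < v_7 < v_8 < v_9. The simplices of K, each written with vertices in increasing order, are:

  0-simplices (10): [v_0], [v_1], [v_2], [v_3], [v_4], [v_5], [v_6], [v_7], [v_8], [v_9]
  1-simplices (30): (30 of them)
  2-simplices (20): (20 of them)

so the chain groups are C_0 ≅ Z^10, C_1 ≅ Z^30, C_2 ≅ Z^20.

The boundary map ∂_1: C_1 → C_0 maps an edge to its endpoints' difference, ∂[p,q] = q − p. For instance
  ∂[v_0,v_7] = [v_7] − [v_0].
This gives a 10×30 integer matrix of rank 9; reducing to Smith normal form yields diagonal entries (1,1,1,1,1,1,1,1,1).

The boundary map ∂_2: C_2 → C_1 acts by ∂[p,q,r] = [q,r] − [p,r] + [p,q]. For instance
  ∂[v_0,v_3,v_7] = [v_3,v_7] − [v_0,v_7] + [v_0,v_3],
  ∂[v_1,v_7,v_9] = [v_7,v_9] − [v_1,v_9] + [v_1,v_7].
This gives a 30×20 integer matrix of rank 20; reducing to Smith normal form yields diagonal entries (1,1,1,1,1,1,1,1,1,1,1,1,1,1,1,1,1,1,1,2).

From H_k ≅ ker(∂_k) / im(∂_{k+1}) we obtain:

  H_0: rank C_0 − rank ∂_1 = 10 − 9 = 1, and the invariant factors of ∂_1 are all 1, so H_0 ≅ Z.
  H_1: rank ker ∂_1 − rank ∂_2 = (30 − 9) − 20 = 1, and ∂_2 has invariant factor 2 > 1, so H_1 ≅ Z ⊕ Z/2.
  H_2: rank ker ∂_2 − rank ∂_3 = (20 − 20) − 0 = 0, and there is no ∂_3, so H_2 ≅ 0.

As a check, the Euler characteristic is 10 − 30 + 20 = 0, which agrees with 1 − 1 + 0 = 0.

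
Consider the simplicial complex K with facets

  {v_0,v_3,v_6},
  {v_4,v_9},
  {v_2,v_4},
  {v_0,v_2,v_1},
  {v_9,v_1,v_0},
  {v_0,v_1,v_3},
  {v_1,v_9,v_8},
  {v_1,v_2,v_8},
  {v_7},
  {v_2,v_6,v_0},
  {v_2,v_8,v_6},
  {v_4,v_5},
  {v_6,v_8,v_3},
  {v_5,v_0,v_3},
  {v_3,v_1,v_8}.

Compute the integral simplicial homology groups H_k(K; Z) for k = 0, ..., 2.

H_0 ≅ Z^2,  H_1 ≅ Z^2,  H_2 ≅ Z.

K has 10 vertices, 20 edges, 11 triangles.
rank ∂_0 = 0, rank ∂_1 = 8 ⇒ b_0 = 10 − 0 − 8 = 2; all invariant factors of ∂_1 are 1 so no torsion. So H_0 ≅ Z^2.
rank ∂_1 = 8, rank ∂_2 = 10 ⇒ b_1 = 20 − 8 − 10 = 2; all invariant factors of ∂_2 are 1 so no torsion. So H_1 ≅ Z^2.
rank ∂_2 = 10, rank ∂_3 = 0 ⇒ b_2 = 11 − 10 − 0 = 1. So H_2 ≅ Z.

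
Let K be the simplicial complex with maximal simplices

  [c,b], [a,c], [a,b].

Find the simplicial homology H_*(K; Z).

Take the total order a < b < c on the vertex set. Then K (dimension 1) consists of the simplices:

  0-simplices (3): a, b, c
  1-simplices (3): ab, ac, bc

so the chain groups are C_0 ≅ Z^3, C_1 ≅ Z^3.

Boundary ∂_1: C_1 → C_0 maps an edge to its endpoints' difference, ∂[p,q] = q − p.
This gives a 3×3 integer matrix of rank 2; reducing to Smith normal form yields diagonal entries (1,1).

Computing H_k = (kernel of ∂_k) / (image of ∂_{k+1}):

  H_0: rank C_0 − rank ∂_1 = 3 − 2 = 1, and the invariant factors of ∂_1 are all 1, so H_0 ≅ Z.
  H_1: rank ker ∂_1 − rank ∂_2 = (3 − 2) − 0 = 1, and there is no ∂_2, so H_1 ≅ Z.

As a check, the Euler characteristic is 3 − 3 = 0, which agrees with 1 − 1 = 0.
(K is a triangulation of the circle S^1.)

H_0 = Z,  H_1 = Z.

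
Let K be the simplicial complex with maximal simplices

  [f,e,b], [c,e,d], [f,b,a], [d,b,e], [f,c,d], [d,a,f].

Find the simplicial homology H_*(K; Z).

H_0 = Z,  H_1 = Z,  H_2 = 0.

K has 6 vertices, 12 edges, 6 triangles.
rank ∂_0 = 0, rank ∂_1 = 5 ⇒ b_0 = 6 − 0 − 5 = 1; all invariant factors of ∂_1 are 1 so no torsion. So H_0 = Z.
rank ∂_1 = 5, rank ∂_2 = 6 ⇒ b_1 = 12 − 5 − 6 = 1; all invariant factors of ∂_2 are 1 so no torsion. So H_1 = Z.
rank ∂_2 = 6, rank ∂_3 = 0 ⇒ b_2 = 6 − 6 − 0 = 0. So H_2 = 0.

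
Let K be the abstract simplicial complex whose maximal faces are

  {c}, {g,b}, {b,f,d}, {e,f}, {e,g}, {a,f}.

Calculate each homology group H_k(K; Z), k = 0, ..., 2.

H_0 ≅ Z^2,  H_1 ≅ Z,  H_2 = 0.

Order the vertices as a < b < c < d < e < f < g. Listing each simplex with vertices in this order, K has dimension 2 with simplices:

  0-simplices (7): a, b, c, d, e, f, g
  1-simplices (7): af, bd, bf, bg, df, ef, eg
  2-simplices (1): bdf

Hence C_0 ≅ Z^7, C_1 ≅ Z^7, C_2 ≅ Z^1.

The boundary map ∂_1: C_1 → C_0 sends each edge [p,q] (with p < q) to q − p.
The resulting 7×7 matrix has rank 5, and its Smith normal form has invariant factors (1,1,1,1,1).

Boundary ∂_2: C_2 → C_1 maps a triangle to the signed sum of its edges. For instance
  ∂bdf = df − bf + bd.
The resulting 7×1 matrix has rank 1, and its Smith normal form has invariant factors (1).

Reading off H_k = ker ∂_k / im ∂_{k+1}:

  H_0: rank C_0 − rank ∂_1 = 7 − 5 = 2, and the invariant factors of ∂_1 are all 1, so H_0 = Z^2.
  H_1: rank ker ∂_1 − rank ∂_2 = (7 − 5) − 1 = 1, and the invariant factors of ∂_2 are all 1, so H_1 = Z.
  H_2: rank ker ∂_2 − rank ∂_3 = (1 − 1) − 0 = 0, and there is no ∂_3, so H_2 = 0.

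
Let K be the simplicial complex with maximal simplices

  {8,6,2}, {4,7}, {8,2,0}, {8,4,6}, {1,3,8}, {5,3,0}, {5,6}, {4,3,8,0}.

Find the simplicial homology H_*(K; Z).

Take the total order 0 < 1 < 2 < 3 < 4 < 5 < 6 < 7 < 8 on the vertex set. Then K (dimension 3) consists of the simplices:

  0-simplices (9): [0], [1], [2], [3], [4], [5], [6], [7], [8]
  1-simplices (17): [0,2], [0,3], [0,4], [0,5], [0,8], [1,3], [1,8], [2,6], [2,8], [3,4], [3,5], [3,8], [4,6], [4,7], [4,8], [5,6], [6,8]
  2-simplices (9): [0,2,8], [0,3,4], [0,3,5], [0,3,8], [0,4,8], [1,3,8], [2,6,8], [3,4,8], [4,6,8]
  3-simplices (1): [0,3,4,8]

Hence C_0 ≅ Z^9, C_1 ≅ Z^17, C_2 ≅ Z^9, C_3 ≅ Z^1.

∂_1: C_1 → C_0 sends each edge [p,q] (with p < q) to q − p.
This gives a 9×17 integer matrix of rank 8; reducing to Smith normal form yields diagonal entries (1,1,1,1,1,1,1,1).

∂_2: C_2 → C_1 sends each 2-simplex [p,q,r] to [q,r] − [p,r] + [p,q]. For instance
  ∂[0,3,8] = [3,8] − [0,8] + [0,3],
  ∂[3,4,8] = [4,8] − [3,8] + [3,4].
The 17×9 boundary matrix has rank 8 and Smith normal form diag(1,1,1,1,1,1,1,1).

Boundary ∂_3: C_3 → C_2 sends each 3-simplex σ to the alternating sum Σ_i (−1)^i (σ with its i-th vertex removed). For instance
  ∂[0,3,4,8] = [3,4,8] − [0,4,8] + [0,3,8] − [0,3,4].
The resulting 9×1 matrix has rank 1, and its Smith normal form has invariant factors (1).

Now H_k = ker ∂_k / im ∂_{k+1}, so:

  H_0: rank C_0 − rank ∂_1 = 9 − 8 = 1, and the invariant factors of ∂_1 are all 1, so H_0 ≅ Z.
  H_1: rank ker ∂_1 − rank ∂_2 = (17 − 8) − 8 = 1, and the invariant factors of ∂_2 are all 1, so H_1 ≅ Z.
  H_2: rank ker ∂_2 − rank ∂_3 = (9 − 8) − 1 = 0, and the invariant factors of ∂_3 are all 1, so H_2 ≅ 0.
  H_3: rank ker ∂_3 − rank ∂_4 = (1 − 1) − 0 = 0, and there is no ∂_4, so H_3 ≅ 0.

H_0 = Z,  H_1 = Z,  H_2 = 0,  H_3 = 0.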